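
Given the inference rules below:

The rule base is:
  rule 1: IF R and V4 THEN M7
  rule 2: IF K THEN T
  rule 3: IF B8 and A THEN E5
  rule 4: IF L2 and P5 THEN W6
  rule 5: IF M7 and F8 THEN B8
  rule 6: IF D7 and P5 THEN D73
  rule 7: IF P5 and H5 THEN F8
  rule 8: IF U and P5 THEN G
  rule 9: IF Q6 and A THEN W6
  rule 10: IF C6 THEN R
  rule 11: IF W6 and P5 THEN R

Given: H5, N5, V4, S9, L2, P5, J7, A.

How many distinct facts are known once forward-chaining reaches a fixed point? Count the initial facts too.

14

Round 1 — rule 4, rule 7, derive W6, F8.
Round 2 — rule 11, derive R.
Round 3 — rule 1, derive M7.
Round 4 — rule 5, derive B8.
Round 5 — rule 3, derive E5.
Closure: {A, B8, E5, F8, H5, J7, L2, M7, N5, P5, R, S9, V4, W6} — 14 facts.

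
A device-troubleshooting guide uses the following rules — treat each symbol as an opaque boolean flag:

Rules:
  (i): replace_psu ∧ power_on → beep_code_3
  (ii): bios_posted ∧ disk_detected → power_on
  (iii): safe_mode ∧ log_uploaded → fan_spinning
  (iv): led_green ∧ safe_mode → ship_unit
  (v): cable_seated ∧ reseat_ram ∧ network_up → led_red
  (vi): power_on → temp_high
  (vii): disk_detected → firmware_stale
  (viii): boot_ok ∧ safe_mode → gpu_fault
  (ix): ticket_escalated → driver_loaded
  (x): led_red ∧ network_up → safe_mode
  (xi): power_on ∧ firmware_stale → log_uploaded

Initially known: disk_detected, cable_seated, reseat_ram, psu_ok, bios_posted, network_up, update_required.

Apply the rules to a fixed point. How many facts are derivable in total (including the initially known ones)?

14

Round 1: (ii) [bios_posted ∧ disk_detected → power_on]; (v) [cable_seated ∧ reseat_ram ∧ network_up → led_red]; (vii) [disk_detected → firmware_stale]. Adds power_on, led_red, firmware_stale.
Round 2: (vi) [power_on → temp_high]; (x) [led_red ∧ network_up → safe_mode]; (xi) [power_on ∧ firmware_stale → log_uploaded]. Adds temp_high, safe_mode, log_uploaded.
Round 3: (iii) [safe_mode ∧ log_uploaded → fan_spinning]. Adds fan_spinning.
Closure: {bios_posted, cable_seated, disk_detected, fan_spinning, firmware_stale, led_red, log_uploaded, network_up, power_on, psu_ok, reseat_ram, safe_mode, temp_high, update_required} — 14 facts.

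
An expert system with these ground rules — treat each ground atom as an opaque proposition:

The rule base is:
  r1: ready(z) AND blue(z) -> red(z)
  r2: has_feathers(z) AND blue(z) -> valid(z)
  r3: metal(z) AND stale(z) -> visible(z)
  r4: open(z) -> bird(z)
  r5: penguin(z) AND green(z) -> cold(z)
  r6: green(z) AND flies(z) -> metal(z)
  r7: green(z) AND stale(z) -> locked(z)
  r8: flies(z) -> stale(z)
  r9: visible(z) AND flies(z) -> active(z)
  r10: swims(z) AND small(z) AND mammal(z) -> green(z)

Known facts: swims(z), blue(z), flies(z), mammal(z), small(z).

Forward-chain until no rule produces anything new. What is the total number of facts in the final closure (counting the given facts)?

Round 1 fires r8, r10, giving stale(z), green(z).
Round 2 fires r6, r7, giving metal(z), locked(z).
Round 3 fires r3, giving visible(z).
Round 4 fires r9, giving active(z).
Closure: {active(z), blue(z), flies(z), green(z), locked(z), mammal(z), metal(z), small(z), stale(z), swims(z), visible(z)} — 11 facts.

11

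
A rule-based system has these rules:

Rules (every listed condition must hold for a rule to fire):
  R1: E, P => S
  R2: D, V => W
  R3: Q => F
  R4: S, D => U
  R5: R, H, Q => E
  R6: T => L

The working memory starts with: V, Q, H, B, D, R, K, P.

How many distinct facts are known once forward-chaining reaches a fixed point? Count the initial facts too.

13

Round 1 fires R2, R3, R5, giving W, F, E.
Round 2 fires R1, giving S.
Round 3 fires R4, giving U.
Closure: {B, D, E, F, H, K, P, Q, R, S, U, V, W} — 13 facts.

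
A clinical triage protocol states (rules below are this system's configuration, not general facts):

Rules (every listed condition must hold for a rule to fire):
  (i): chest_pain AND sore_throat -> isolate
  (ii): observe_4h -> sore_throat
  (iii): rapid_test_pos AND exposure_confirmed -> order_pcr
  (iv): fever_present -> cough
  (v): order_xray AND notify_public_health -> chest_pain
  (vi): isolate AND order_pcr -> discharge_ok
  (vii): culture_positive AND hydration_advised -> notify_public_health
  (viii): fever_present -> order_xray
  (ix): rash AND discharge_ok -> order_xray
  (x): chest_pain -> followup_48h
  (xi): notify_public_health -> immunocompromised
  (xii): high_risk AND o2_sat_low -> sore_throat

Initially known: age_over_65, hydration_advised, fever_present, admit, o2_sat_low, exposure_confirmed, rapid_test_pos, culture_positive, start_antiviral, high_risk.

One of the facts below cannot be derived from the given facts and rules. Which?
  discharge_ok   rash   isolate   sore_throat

rash

Round 1 — (iii), (iv), (vii), (viii), (xii), derive order_pcr, cough, notify_public_health, order_xray, sore_throat.
Round 2 — (v), (xi), derive chest_pain, immunocompromised.
Round 3 — (i), (x), derive isolate, followup_48h.
Round 4 — (vi), derive discharge_ok.
Derived: sore_throat (round 1), discharge_ok (round 4), isolate (round 3). rash never appears in any round.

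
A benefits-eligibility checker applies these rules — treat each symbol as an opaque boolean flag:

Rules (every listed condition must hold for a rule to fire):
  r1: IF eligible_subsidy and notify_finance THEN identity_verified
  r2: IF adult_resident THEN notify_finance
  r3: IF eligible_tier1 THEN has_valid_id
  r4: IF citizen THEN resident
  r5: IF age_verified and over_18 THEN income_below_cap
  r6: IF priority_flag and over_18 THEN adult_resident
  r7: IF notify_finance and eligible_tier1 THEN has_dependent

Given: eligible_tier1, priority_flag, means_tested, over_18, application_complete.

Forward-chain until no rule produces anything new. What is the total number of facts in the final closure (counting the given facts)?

9

Round 1 — r3, r6, derive has_valid_id, adult_resident.
Round 2 — r2, derive notify_finance.
Round 3 — r7, derive has_dependent.
Closure: {adult_resident, application_complete, eligible_tier1, has_dependent, has_valid_id, means_tested, notify_finance, over_18, priority_flag} — 9 facts.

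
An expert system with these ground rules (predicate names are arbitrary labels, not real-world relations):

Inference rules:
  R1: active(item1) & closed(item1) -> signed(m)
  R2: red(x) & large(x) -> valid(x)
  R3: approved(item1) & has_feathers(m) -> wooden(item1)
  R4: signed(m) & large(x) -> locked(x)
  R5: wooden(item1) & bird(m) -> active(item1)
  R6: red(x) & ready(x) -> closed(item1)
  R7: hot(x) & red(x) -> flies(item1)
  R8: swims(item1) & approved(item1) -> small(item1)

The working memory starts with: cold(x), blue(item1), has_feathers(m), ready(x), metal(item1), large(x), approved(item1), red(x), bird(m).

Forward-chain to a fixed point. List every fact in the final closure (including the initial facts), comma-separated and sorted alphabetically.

active(item1), approved(item1), bird(m), blue(item1), closed(item1), cold(x), has_feathers(m), large(x), locked(x), metal(item1), ready(x), red(x), signed(m), valid(x), wooden(item1)

[1] R2 [red(x) & large(x) -> valid(x)]; R3 [approved(item1) & has_feathers(m) -> wooden(item1)]; R6 [red(x) & ready(x) -> closed(item1)]. ⇒ new: valid(x), wooden(item1), closed(item1).
[2] R5 [wooden(item1) & bird(m) -> active(item1)]. ⇒ new: active(item1).
[3] R1 [active(item1) & closed(item1) -> signed(m)]. ⇒ new: signed(m).
[4] R4 [signed(m) & large(x) -> locked(x)]. ⇒ new: locked(x).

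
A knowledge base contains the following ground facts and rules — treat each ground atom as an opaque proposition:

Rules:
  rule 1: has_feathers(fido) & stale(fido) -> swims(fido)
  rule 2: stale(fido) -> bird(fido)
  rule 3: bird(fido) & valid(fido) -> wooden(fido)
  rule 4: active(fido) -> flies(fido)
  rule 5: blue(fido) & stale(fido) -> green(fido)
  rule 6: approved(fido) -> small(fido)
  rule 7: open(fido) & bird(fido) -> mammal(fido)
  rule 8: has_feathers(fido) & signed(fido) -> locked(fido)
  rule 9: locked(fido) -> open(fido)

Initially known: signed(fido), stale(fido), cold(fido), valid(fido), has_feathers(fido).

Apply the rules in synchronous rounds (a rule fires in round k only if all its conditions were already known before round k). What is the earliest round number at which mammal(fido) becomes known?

3

Round 1: rule 1 [has_feathers(fido) & stale(fido) -> swims(fido)]; rule 2 [stale(fido) -> bird(fido)]; rule 8 [has_feathers(fido) & signed(fido) -> locked(fido)]. New: swims(fido), bird(fido), locked(fido).
Round 2: rule 3 [bird(fido) & valid(fido) -> wooden(fido)]; rule 9 [locked(fido) -> open(fido)]. New: wooden(fido), open(fido).
Round 3: rule 7 [open(fido) & bird(fido) -> mammal(fido)]. New: mammal(fido).
mammal(fido) first appears in round 3.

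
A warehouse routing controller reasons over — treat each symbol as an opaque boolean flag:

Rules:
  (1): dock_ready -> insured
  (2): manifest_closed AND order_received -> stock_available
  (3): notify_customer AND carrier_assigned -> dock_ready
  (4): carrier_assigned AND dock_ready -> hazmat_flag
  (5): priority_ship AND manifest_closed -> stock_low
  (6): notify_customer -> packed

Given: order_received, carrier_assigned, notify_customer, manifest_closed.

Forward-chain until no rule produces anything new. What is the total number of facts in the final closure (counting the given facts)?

Round 1: (2) [manifest_closed AND order_received -> stock_available]; (3) [notify_customer AND carrier_assigned -> dock_ready]; (6) [notify_customer -> packed]. New: stock_available, dock_ready, packed.
Round 2: (1) [dock_ready -> insured]; (4) [carrier_assigned AND dock_ready -> hazmat_flag]. New: insured, hazmat_flag.
Closure: {carrier_assigned, dock_ready, hazmat_flag, insured, manifest_closed, notify_customer, order_received, packed, stock_available} — 9 facts.

9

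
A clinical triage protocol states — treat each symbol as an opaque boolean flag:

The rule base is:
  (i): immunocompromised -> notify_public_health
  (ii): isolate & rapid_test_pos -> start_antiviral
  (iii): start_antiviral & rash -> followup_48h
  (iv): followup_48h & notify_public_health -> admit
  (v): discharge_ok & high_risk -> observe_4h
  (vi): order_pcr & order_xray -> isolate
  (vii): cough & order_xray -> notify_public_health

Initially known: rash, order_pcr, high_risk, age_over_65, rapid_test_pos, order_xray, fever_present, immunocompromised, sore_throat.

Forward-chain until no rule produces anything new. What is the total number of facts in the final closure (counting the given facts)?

[1] (i) [immunocompromised -> notify_public_health]; (vi) [order_pcr & order_xray -> isolate]. ⇒ new: notify_public_health, isolate.
[2] (ii) [isolate & rapid_test_pos -> start_antiviral]. ⇒ new: start_antiviral.
[3] (iii) [start_antiviral & rash -> followup_48h]. ⇒ new: followup_48h.
[4] (iv) [followup_48h & notify_public_health -> admit]. ⇒ new: admit.
Closure: {admit, age_over_65, fever_present, followup_48h, high_risk, immunocompromised, isolate, notify_public_health, order_pcr, order_xray, rapid_test_pos, rash, sore_throat, start_antiviral} — 14 facts.

14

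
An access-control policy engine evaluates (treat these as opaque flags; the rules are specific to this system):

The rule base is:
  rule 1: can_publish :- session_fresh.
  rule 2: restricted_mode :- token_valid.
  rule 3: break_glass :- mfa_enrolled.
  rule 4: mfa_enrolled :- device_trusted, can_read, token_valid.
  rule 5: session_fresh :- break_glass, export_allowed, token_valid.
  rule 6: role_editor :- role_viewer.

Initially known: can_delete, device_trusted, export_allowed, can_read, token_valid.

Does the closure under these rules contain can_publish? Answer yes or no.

yes

Round 1 fires rule 2, rule 4, giving restricted_mode, mfa_enrolled.
Round 2 fires rule 3, giving break_glass.
Round 3 fires rule 5, giving session_fresh.
Round 4 fires rule 1, giving can_publish.
can_publish appears in round 4, so it is derivable.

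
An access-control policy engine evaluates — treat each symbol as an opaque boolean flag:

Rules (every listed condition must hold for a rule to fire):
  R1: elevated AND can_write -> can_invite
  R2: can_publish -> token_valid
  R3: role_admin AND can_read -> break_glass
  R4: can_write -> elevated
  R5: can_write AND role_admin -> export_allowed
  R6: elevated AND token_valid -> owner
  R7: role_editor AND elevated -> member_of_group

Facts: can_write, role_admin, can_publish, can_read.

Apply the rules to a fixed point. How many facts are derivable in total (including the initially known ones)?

Round 1 — R2, R3, R4, R5, derive token_valid, break_glass, elevated, export_allowed.
Round 2 — R1, R6, derive can_invite, owner.
Closure: {break_glass, can_invite, can_publish, can_read, can_write, elevated, export_allowed, owner, role_admin, token_valid} — 10 facts.

10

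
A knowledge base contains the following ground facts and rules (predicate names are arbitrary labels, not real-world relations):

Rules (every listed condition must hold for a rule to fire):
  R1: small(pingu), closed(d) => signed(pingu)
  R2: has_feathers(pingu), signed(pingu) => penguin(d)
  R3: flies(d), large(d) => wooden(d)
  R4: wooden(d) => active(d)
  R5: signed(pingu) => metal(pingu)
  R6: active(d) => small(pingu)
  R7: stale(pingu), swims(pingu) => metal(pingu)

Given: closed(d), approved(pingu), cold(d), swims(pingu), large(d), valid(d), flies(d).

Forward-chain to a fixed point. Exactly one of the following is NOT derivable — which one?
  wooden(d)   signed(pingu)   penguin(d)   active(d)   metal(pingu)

penguin(d)

Round 1: R3 [flies(d), large(d) => wooden(d)]. New: wooden(d).
Round 2: R4 [wooden(d) => active(d)]. New: active(d).
Round 3: R6 [active(d) => small(pingu)]. New: small(pingu).
Round 4: R1 [small(pingu), closed(d) => signed(pingu)]. New: signed(pingu).
Round 5: R5 [signed(pingu) => metal(pingu)]. New: metal(pingu).
Derived: wooden(d) (round 1), metal(pingu) (round 5), active(d) (round 2), signed(pingu) (round 4). penguin(d) never appears in any round.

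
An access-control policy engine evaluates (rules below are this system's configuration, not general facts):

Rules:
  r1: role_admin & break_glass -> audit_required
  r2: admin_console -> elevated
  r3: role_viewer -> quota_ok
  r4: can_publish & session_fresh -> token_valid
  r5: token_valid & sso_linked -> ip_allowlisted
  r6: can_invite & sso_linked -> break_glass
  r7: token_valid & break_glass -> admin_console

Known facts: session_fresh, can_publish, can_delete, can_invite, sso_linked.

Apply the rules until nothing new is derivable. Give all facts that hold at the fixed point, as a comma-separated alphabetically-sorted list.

Round 1: r4 [can_publish & session_fresh -> token_valid]; r6 [can_invite & sso_linked -> break_glass]. New: token_valid, break_glass.
Round 2: r5 [token_valid & sso_linked -> ip_allowlisted]; r7 [token_valid & break_glass -> admin_console]. New: ip_allowlisted, admin_console.
Round 3: r2 [admin_console -> elevated]. New: elevated.

admin_console, break_glass, can_delete, can_invite, can_publish, elevated, ip_allowlisted, session_fresh, sso_linked, token_valid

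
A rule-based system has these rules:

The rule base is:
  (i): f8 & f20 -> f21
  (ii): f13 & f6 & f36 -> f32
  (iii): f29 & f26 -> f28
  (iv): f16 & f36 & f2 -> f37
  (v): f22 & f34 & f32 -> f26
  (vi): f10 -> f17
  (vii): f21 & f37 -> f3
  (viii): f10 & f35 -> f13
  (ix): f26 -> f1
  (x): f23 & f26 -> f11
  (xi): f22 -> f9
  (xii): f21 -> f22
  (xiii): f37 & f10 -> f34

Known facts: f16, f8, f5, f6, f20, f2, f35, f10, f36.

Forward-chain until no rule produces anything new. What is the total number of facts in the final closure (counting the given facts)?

Round 1: (i) [f8 & f20 -> f21]; (iv) [f16 & f36 & f2 -> f37]; (vi) [f10 -> f17]; (viii) [f10 & f35 -> f13]. Adds f21, f37, f17, f13.
Round 2: (ii) [f13 & f6 & f36 -> f32]; (vii) [f21 & f37 -> f3]; (xii) [f21 -> f22]; (xiii) [f37 & f10 -> f34]. Adds f32, f3, f22, f34.
Round 3: (v) [f22 & f34 & f32 -> f26]; (xi) [f22 -> f9]. Adds f26, f9.
Round 4: (ix) [f26 -> f1]. Adds f1.
Closure: {f1, f10, f13, f16, f17, f2, f20, f21, f22, f26, f3, f32, f34, f35, f36, f37, f5, f6, f8, f9} — 20 facts.

20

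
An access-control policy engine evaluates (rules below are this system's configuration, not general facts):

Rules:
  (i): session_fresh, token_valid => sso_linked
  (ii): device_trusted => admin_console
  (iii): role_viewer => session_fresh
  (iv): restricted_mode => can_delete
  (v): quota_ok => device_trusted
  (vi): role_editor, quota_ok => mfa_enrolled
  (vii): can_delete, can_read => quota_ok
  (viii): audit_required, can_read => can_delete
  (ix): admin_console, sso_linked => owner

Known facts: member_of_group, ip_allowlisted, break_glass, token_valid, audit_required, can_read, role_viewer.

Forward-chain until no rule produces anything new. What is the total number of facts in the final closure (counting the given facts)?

[1] (iii) [role_viewer => session_fresh]; (viii) [audit_required, can_read => can_delete]. ⇒ new: session_fresh, can_delete.
[2] (i) [session_fresh, token_valid => sso_linked]; (vii) [can_delete, can_read => quota_ok]. ⇒ new: sso_linked, quota_ok.
[3] (v) [quota_ok => device_trusted]. ⇒ new: device_trusted.
[4] (ii) [device_trusted => admin_console]. ⇒ new: admin_console.
[5] (ix) [admin_console, sso_linked => owner]. ⇒ new: owner.
Closure: {admin_console, audit_required, break_glass, can_delete, can_read, device_trusted, ip_allowlisted, member_of_group, owner, quota_ok, role_viewer, session_fresh, sso_linked, token_valid} — 14 facts.

14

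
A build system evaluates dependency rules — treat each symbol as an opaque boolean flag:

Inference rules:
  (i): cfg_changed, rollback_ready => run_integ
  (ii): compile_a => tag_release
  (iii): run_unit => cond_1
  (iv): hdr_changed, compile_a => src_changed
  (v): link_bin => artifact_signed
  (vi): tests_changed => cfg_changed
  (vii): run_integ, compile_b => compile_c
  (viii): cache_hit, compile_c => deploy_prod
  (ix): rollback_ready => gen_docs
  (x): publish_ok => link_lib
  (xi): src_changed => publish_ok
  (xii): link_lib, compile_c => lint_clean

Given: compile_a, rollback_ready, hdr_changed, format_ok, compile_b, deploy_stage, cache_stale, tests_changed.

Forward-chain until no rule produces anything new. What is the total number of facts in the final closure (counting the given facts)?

17

Round 1: (ii) [compile_a => tag_release]; (iv) [hdr_changed, compile_a => src_changed]; (vi) [tests_changed => cfg_changed]; (ix) [rollback_ready => gen_docs]. New: tag_release, src_changed, cfg_changed, gen_docs.
Round 2: (i) [cfg_changed, rollback_ready => run_integ]; (xi) [src_changed => publish_ok]. New: run_integ, publish_ok.
Round 3: (vii) [run_integ, compile_b => compile_c]; (x) [publish_ok => link_lib]. New: compile_c, link_lib.
Round 4: (xii) [link_lib, compile_c => lint_clean]. New: lint_clean.
Closure: {cache_stale, cfg_changed, compile_a, compile_b, compile_c, deploy_stage, format_ok, gen_docs, hdr_changed, link_lib, lint_clean, publish_ok, rollback_ready, run_integ, src_changed, tag_release, tests_changed} — 17 facts.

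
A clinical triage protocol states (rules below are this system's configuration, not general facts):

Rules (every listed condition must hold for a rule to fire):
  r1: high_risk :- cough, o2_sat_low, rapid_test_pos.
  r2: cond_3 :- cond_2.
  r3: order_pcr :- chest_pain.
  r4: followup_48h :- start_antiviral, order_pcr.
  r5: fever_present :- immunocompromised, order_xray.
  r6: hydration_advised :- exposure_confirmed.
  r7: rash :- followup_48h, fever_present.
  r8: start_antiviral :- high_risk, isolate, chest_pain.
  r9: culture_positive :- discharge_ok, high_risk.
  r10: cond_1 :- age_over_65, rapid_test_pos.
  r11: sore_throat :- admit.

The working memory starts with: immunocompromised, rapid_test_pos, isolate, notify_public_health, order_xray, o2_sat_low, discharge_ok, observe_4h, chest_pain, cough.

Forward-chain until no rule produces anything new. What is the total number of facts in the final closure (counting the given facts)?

17

Round 1: r1 [high_risk :- cough, o2_sat_low, rapid_test_pos.]; r3 [order_pcr :- chest_pain.]; r5 [fever_present :- immunocompromised, order_xray.]. Adds high_risk, order_pcr, fever_present.
Round 2: r8 [start_antiviral :- high_risk, isolate, chest_pain.]; r9 [culture_positive :- discharge_ok, high_risk.]. Adds start_antiviral, culture_positive.
Round 3: r4 [followup_48h :- start_antiviral, order_pcr.]. Adds followup_48h.
Round 4: r7 [rash :- followup_48h, fever_present.]. Adds rash.
Closure: {chest_pain, cough, culture_positive, discharge_ok, fever_present, followup_48h, high_risk, immunocompromised, isolate, notify_public_health, o2_sat_low, observe_4h, order_pcr, order_xray, rapid_test_pos, rash, start_antiviral} — 17 facts.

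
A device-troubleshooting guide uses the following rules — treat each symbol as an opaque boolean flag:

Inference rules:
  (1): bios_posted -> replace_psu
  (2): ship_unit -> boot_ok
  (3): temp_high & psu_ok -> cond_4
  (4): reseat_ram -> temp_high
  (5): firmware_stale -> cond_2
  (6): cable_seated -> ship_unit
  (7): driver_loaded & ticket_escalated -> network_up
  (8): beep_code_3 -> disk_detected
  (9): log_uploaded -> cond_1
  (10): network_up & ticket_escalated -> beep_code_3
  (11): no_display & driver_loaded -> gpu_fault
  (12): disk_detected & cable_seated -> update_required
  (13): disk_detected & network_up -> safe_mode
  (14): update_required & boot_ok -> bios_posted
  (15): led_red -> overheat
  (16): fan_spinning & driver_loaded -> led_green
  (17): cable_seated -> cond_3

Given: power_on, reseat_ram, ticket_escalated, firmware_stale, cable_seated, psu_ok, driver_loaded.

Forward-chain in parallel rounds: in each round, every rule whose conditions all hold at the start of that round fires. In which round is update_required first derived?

Round 1 — (4), (5), (6), (7), (17), derive temp_high, cond_2, ship_unit, network_up, cond_3.
Round 2 — (2), (3), (10), derive boot_ok, cond_4, beep_code_3.
Round 3 — (8), derive disk_detected.
Round 4 — (12), (13), derive update_required, safe_mode.
update_required first appears in round 4.

4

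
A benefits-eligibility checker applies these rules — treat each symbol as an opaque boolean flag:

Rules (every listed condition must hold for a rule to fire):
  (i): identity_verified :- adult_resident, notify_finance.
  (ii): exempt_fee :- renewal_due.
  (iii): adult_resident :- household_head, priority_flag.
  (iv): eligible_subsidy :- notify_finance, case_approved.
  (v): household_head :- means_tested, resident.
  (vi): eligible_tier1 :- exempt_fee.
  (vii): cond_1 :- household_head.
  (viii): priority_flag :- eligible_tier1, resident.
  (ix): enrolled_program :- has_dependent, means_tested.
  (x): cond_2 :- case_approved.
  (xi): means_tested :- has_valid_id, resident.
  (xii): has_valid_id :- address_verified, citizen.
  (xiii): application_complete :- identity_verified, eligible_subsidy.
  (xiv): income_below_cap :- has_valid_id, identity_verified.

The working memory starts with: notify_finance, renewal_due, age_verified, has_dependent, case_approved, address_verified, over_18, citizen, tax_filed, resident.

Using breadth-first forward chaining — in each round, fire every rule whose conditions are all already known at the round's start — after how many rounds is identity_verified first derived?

Round 1 fires (ii), (iv), (x), (xii), giving exempt_fee, eligible_subsidy, cond_2, has_valid_id.
Round 2 fires (vi), (xi), giving eligible_tier1, means_tested.
Round 3 fires (v), (viii), (ix), giving household_head, priority_flag, enrolled_program.
Round 4 fires (iii), (vii), giving adult_resident, cond_1.
Round 5 fires (i), giving identity_verified.
identity_verified first appears in round 5.

5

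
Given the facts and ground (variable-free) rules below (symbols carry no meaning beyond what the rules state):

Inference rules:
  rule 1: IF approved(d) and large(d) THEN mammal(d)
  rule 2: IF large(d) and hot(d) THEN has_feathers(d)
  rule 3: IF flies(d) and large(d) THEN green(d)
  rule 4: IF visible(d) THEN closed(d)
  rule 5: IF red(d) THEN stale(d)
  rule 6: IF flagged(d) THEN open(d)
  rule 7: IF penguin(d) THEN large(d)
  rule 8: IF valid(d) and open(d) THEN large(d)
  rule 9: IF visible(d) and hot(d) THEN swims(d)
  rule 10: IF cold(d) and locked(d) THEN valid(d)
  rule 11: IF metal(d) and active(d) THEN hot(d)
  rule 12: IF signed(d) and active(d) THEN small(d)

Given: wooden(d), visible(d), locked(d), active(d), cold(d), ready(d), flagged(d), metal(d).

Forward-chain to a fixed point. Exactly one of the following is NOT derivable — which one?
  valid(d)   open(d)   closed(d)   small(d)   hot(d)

[1] rule 4 [IF visible(d) THEN closed(d)]; rule 6 [IF flagged(d) THEN open(d)]; rule 10 [IF cold(d) and locked(d) THEN valid(d)]; rule 11 [IF metal(d) and active(d) THEN hot(d)]. ⇒ new: closed(d), open(d), valid(d), hot(d).
[2] rule 8 [IF valid(d) and open(d) THEN large(d)]; rule 9 [IF visible(d) and hot(d) THEN swims(d)]. ⇒ new: large(d), swims(d).
[3] rule 2 [IF large(d) and hot(d) THEN has_feathers(d)]. ⇒ new: has_feathers(d).
Derived: closed(d) (round 1), hot(d) (round 1), valid(d) (round 1), open(d) (round 1). small(d) never appears in any round.

small(d)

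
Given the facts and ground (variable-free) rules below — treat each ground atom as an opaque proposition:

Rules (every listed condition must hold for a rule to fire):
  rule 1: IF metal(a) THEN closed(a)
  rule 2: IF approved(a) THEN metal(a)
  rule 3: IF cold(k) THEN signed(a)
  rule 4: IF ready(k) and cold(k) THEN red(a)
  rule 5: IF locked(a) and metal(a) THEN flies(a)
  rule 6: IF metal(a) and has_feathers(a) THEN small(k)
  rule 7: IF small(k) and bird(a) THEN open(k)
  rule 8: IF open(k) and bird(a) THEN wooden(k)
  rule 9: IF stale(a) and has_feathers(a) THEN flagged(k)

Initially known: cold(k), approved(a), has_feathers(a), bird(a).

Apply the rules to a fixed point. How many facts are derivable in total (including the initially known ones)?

Round 1 — rule 2, rule 3, derive metal(a), signed(a).
Round 2 — rule 1, rule 6, derive closed(a), small(k).
Round 3 — rule 7, derive open(k).
Round 4 — rule 8, derive wooden(k).
Closure: {approved(a), bird(a), closed(a), cold(k), has_feathers(a), metal(a), open(k), signed(a), small(k), wooden(k)} — 10 facts.

10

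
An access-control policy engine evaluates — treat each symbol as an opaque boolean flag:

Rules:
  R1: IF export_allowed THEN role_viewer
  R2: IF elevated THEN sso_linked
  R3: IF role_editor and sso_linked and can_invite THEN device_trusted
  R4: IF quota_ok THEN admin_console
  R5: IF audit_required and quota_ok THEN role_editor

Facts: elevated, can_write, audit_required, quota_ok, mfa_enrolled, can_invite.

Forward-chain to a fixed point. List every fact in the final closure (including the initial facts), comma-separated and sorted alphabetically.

Round 1: R2 [IF elevated THEN sso_linked]; R4 [IF quota_ok THEN admin_console]; R5 [IF audit_required and quota_ok THEN role_editor]. Adds sso_linked, admin_console, role_editor.
Round 2: R3 [IF role_editor and sso_linked and can_invite THEN device_trusted]. Adds device_trusted.

admin_console, audit_required, can_invite, can_write, device_trusted, elevated, mfa_enrolled, quota_ok, role_editor, sso_linked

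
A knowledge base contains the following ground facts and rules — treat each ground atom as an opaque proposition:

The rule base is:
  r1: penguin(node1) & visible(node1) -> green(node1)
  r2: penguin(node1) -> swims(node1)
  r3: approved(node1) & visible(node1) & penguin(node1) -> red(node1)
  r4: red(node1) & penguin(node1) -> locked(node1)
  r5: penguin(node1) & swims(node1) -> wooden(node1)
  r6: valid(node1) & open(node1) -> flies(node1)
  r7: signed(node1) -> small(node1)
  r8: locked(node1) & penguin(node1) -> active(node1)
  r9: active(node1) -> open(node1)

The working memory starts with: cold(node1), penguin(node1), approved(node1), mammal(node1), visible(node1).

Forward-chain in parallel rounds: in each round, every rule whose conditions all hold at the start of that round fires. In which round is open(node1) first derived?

4

Round 1: r1 [penguin(node1) & visible(node1) -> green(node1)]; r2 [penguin(node1) -> swims(node1)]; r3 [approved(node1) & visible(node1) & penguin(node1) -> red(node1)]. Adds green(node1), swims(node1), red(node1).
Round 2: r4 [red(node1) & penguin(node1) -> locked(node1)]; r5 [penguin(node1) & swims(node1) -> wooden(node1)]. Adds locked(node1), wooden(node1).
Round 3: r8 [locked(node1) & penguin(node1) -> active(node1)]. Adds active(node1).
Round 4: r9 [active(node1) -> open(node1)]. Adds open(node1).
open(node1) first appears in round 4.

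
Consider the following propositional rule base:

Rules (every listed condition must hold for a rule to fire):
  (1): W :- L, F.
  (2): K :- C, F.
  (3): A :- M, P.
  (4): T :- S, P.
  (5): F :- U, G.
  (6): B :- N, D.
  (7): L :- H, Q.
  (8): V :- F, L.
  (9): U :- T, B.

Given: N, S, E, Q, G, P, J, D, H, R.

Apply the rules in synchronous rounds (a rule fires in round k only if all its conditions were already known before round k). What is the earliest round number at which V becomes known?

[1] (4) [T :- S, P.]; (6) [B :- N, D.]; (7) [L :- H, Q.]. ⇒ new: T, B, L.
[2] (9) [U :- T, B.]. ⇒ new: U.
[3] (5) [F :- U, G.]. ⇒ new: F.
[4] (1) [W :- L, F.]; (8) [V :- F, L.]. ⇒ new: W, V.
V first appears in round 4.

4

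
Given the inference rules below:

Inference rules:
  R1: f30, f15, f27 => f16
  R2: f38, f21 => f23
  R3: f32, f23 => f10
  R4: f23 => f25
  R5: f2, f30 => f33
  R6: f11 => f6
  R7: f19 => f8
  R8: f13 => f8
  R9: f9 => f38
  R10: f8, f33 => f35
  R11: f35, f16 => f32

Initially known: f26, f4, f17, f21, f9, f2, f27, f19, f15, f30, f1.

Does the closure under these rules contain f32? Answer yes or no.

yes

Round 1 — R1, R5, R7, R9, derive f16, f33, f8, f38.
Round 2 — R2, R10, derive f23, f35.
Round 3 — R4, R11, derive f25, f32.
Round 4 — R3, derive f10.
f32 appears in round 3, so it is derivable.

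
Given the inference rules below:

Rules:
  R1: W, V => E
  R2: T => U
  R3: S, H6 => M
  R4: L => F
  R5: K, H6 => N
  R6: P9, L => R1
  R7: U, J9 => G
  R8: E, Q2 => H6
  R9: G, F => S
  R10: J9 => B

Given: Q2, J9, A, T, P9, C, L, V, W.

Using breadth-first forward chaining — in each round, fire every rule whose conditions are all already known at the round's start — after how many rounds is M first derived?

Round 1 fires R1, R2, R4, R6, R10, giving E, U, F, R1, B.
Round 2 fires R7, R8, giving G, H6.
Round 3 fires R9, giving S.
Round 4 fires R3, giving M.
M first appears in round 4.

4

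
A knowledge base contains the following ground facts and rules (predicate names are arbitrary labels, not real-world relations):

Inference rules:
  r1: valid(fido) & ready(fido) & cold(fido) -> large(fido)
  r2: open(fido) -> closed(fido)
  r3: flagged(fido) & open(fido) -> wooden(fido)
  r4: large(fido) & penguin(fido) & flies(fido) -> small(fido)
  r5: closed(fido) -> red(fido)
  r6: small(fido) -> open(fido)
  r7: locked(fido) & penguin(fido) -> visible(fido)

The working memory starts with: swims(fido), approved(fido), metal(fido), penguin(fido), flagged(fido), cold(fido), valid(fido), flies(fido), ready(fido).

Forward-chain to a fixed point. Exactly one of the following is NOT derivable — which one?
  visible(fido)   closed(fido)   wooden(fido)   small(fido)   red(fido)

visible(fido)

Round 1 fires r1, giving large(fido).
Round 2 fires r4, giving small(fido).
Round 3 fires r6, giving open(fido).
Round 4 fires r2, r3, giving closed(fido), wooden(fido).
Round 5 fires r5, giving red(fido).
Derived: small(fido) (round 2), wooden(fido) (round 4), closed(fido) (round 4), red(fido) (round 5). visible(fido) never appears in any round.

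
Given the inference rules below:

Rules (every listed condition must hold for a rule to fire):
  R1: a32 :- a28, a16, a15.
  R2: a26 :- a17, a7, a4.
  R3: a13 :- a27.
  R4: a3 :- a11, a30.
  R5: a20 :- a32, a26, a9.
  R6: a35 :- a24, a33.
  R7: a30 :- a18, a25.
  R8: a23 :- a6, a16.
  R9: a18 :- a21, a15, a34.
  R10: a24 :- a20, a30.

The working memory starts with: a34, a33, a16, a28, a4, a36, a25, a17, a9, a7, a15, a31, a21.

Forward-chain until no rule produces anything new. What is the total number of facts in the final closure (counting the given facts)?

20

[1] R1 [a32 :- a28, a16, a15.]; R2 [a26 :- a17, a7, a4.]; R9 [a18 :- a21, a15, a34.]. ⇒ new: a32, a26, a18.
[2] R5 [a20 :- a32, a26, a9.]; R7 [a30 :- a18, a25.]. ⇒ new: a20, a30.
[3] R10 [a24 :- a20, a30.]. ⇒ new: a24.
[4] R6 [a35 :- a24, a33.]. ⇒ new: a35.
Closure: {a15, a16, a17, a18, a20, a21, a24, a25, a26, a28, a30, a31, a32, a33, a34, a35, a36, a4, a7, a9} — 20 facts.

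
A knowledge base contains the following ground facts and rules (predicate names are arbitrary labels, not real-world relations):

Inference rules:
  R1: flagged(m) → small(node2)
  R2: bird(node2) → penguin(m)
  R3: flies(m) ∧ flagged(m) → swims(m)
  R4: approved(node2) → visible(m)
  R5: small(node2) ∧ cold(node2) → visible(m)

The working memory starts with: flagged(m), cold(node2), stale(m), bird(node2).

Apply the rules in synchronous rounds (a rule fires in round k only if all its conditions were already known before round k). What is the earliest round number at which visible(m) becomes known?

Round 1: R1 [flagged(m) → small(node2)]; R2 [bird(node2) → penguin(m)]. New: small(node2), penguin(m).
Round 2: R5 [small(node2) ∧ cold(node2) → visible(m)]. New: visible(m).
visible(m) first appears in round 2.

2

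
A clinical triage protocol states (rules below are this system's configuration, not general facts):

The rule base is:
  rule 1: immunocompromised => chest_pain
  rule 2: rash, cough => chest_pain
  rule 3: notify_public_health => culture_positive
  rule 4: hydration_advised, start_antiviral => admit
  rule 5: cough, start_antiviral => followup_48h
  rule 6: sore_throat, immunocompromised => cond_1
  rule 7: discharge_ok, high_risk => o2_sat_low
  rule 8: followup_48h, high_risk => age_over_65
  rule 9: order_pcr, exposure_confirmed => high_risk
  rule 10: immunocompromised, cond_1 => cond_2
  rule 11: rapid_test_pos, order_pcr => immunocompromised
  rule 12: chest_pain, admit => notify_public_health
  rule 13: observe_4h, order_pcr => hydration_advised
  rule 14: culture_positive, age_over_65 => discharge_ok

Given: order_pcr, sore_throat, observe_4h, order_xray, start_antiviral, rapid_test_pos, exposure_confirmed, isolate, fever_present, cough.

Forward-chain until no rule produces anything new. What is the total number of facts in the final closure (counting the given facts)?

[1] rule 5 [cough, start_antiviral => followup_48h]; rule 9 [order_pcr, exposure_confirmed => high_risk]; rule 11 [rapid_test_pos, order_pcr => immunocompromised]; rule 13 [observe_4h, order_pcr => hydration_advised]. ⇒ new: followup_48h, high_risk, immunocompromised, hydration_advised.
[2] rule 1 [immunocompromised => chest_pain]; rule 4 [hydration_advised, start_antiviral => admit]; rule 6 [sore_throat, immunocompromised => cond_1]; rule 8 [followup_48h, high_risk => age_over_65]. ⇒ new: chest_pain, admit, cond_1, age_over_65.
[3] rule 10 [immunocompromised, cond_1 => cond_2]; rule 12 [chest_pain, admit => notify_public_health]. ⇒ new: cond_2, notify_public_health.
[4] rule 3 [notify_public_health => culture_positive]. ⇒ new: culture_positive.
[5] rule 14 [culture_positive, age_over_65 => discharge_ok]. ⇒ new: discharge_ok.
[6] rule 7 [discharge_ok, high_risk => o2_sat_low]. ⇒ new: o2_sat_low.
Closure: {admit, age_over_65, chest_pain, cond_1, cond_2, cough, culture_positive, discharge_ok, exposure_confirmed, fever_present, followup_48h, high_risk, hydration_advised, immunocompromised, isolate, notify_public_health, o2_sat_low, observe_4h, order_pcr, order_xray, rapid_test_pos, sore_throat, start_antiviral} — 23 facts.

23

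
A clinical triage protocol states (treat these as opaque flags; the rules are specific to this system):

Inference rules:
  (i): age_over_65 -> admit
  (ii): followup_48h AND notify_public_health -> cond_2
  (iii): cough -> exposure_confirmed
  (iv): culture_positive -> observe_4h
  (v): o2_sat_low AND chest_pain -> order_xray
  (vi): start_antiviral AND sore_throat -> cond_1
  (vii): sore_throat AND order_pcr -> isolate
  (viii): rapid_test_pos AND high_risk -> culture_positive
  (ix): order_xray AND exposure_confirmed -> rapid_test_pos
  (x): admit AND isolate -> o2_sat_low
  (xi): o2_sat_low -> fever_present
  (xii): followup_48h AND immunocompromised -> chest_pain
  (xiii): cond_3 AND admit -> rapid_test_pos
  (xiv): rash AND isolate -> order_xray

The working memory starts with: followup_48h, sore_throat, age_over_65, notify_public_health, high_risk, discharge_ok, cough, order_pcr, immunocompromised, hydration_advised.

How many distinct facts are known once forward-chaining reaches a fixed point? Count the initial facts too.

Round 1: (i) [age_over_65 -> admit]; (ii) [followup_48h AND notify_public_health -> cond_2]; (iii) [cough -> exposure_confirmed]; (vii) [sore_throat AND order_pcr -> isolate]; (xii) [followup_48h AND immunocompromised -> chest_pain]. Adds admit, cond_2, exposure_confirmed, isolate, chest_pain.
Round 2: (x) [admit AND isolate -> o2_sat_low]. Adds o2_sat_low.
Round 3: (v) [o2_sat_low AND chest_pain -> order_xray]; (xi) [o2_sat_low -> fever_present]. Adds order_xray, fever_present.
Round 4: (ix) [order_xray AND exposure_confirmed -> rapid_test_pos]. Adds rapid_test_pos.
Round 5: (viii) [rapid_test_pos AND high_risk -> culture_positive]. Adds culture_positive.
Round 6: (iv) [culture_positive -> observe_4h]. Adds observe_4h.
Closure: {admit, age_over_65, chest_pain, cond_2, cough, culture_positive, discharge_ok, exposure_confirmed, fever_present, followup_48h, high_risk, hydration_advised, immunocompromised, isolate, notify_public_health, o2_sat_low, observe_4h, order_pcr, order_xray, rapid_test_pos, sore_throat} — 21 facts.

21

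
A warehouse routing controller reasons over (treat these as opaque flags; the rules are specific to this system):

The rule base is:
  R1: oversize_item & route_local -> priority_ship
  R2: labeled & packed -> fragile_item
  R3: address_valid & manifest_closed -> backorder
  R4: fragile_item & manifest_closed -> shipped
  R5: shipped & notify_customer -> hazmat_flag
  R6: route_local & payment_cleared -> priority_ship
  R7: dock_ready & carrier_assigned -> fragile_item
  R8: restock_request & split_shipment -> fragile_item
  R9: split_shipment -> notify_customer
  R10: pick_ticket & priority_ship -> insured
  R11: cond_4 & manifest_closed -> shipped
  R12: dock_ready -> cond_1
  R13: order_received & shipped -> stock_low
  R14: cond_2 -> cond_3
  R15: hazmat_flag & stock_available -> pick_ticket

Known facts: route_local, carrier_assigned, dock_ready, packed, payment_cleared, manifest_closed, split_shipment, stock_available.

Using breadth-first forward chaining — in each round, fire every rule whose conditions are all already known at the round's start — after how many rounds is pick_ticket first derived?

4

Round 1: R6 [route_local & payment_cleared -> priority_ship]; R7 [dock_ready & carrier_assigned -> fragile_item]; R9 [split_shipment -> notify_customer]; R12 [dock_ready -> cond_1]. New: priority_ship, fragile_item, notify_customer, cond_1.
Round 2: R4 [fragile_item & manifest_closed -> shipped]. New: shipped.
Round 3: R5 [shipped & notify_customer -> hazmat_flag]. New: hazmat_flag.
Round 4: R15 [hazmat_flag & stock_available -> pick_ticket]. New: pick_ticket.
pick_ticket first appears in round 4.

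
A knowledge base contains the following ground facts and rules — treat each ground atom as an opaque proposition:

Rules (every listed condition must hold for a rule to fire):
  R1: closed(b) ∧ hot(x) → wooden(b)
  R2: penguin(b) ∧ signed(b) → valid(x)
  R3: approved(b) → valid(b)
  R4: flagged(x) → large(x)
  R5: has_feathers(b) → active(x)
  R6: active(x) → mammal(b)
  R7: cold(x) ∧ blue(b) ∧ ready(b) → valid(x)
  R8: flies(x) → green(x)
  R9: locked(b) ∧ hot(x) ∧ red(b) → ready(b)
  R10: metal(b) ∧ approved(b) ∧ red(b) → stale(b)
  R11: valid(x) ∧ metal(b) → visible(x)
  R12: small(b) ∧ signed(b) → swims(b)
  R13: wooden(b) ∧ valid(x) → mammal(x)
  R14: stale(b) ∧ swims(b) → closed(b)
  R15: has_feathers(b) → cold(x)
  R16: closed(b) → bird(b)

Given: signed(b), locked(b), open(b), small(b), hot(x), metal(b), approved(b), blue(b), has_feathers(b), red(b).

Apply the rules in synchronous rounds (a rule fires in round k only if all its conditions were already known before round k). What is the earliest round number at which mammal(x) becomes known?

4

Round 1: R3 [approved(b) → valid(b)]; R5 [has_feathers(b) → active(x)]; R9 [locked(b) ∧ hot(x) ∧ red(b) → ready(b)]; R10 [metal(b) ∧ approved(b) ∧ red(b) → stale(b)]; R12 [small(b) ∧ signed(b) → swims(b)]; R15 [has_feathers(b) → cold(x)]. New: valid(b), active(x), ready(b), stale(b), swims(b), cold(x).
Round 2: R6 [active(x) → mammal(b)]; R7 [cold(x) ∧ blue(b) ∧ ready(b) → valid(x)]; R14 [stale(b) ∧ swims(b) → closed(b)]. New: mammal(b), valid(x), closed(b).
Round 3: R1 [closed(b) ∧ hot(x) → wooden(b)]; R11 [valid(x) ∧ metal(b) → visible(x)]; R16 [closed(b) → bird(b)]. New: wooden(b), visible(x), bird(b).
Round 4: R13 [wooden(b) ∧ valid(x) → mammal(x)]. New: mammal(x).
mammal(x) first appears in round 4.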